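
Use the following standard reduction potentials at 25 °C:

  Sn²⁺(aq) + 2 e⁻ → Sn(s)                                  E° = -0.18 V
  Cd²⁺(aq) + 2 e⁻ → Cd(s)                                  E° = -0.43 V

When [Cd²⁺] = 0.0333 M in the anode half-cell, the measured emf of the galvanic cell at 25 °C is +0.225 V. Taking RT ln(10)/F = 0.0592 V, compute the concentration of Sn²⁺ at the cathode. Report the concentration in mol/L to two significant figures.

Sn²⁺/Sn is the cathode, Cd²⁺/Cd the anode: E°cell = +0.25 V, n = 2.
Overall reaction: Sn²⁺(aq) + Cd(s) → Sn(s) + Cd²⁺(aq); Q = [Cd²⁺]^1/[Sn²⁺]^1.
From E = E° − (0.0592/n) log Q: log Q = (E° − E)·n/0.0592 = (+0.25 − (+0.225))·2/0.0592 = 0.8446.
So 1·log[Sn²⁺] = 1·log(0.0333) − log Q = -1.4776 − (0.8446) = -2.3222; [Sn²⁺] = 10^(-2.3222) ≈ 0.0048 M.

0.0048 M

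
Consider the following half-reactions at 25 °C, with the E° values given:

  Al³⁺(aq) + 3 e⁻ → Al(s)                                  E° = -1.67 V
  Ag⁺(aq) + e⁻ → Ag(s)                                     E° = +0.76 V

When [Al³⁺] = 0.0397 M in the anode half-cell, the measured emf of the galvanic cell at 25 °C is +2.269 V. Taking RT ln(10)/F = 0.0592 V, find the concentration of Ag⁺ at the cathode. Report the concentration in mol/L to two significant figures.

0.00065 M

Ag⁺/Ag is the cathode, Al³⁺/Al the anode: E°cell = +2.43 V, n = 3.
Overall reaction: 3 Ag⁺(aq) + Al(s) → 3 Ag(s) + Al³⁺(aq); Q = [Al³⁺]^1/[Ag⁺]^3.
From E = E° − (0.0592/n) log Q: log Q = (E° − E)·n/0.0592 = (+2.43 − (+2.269))·3/0.0592 = 8.1588.
So 3·log[Ag⁺] = 1·log(0.0397) − log Q = -1.4012 − (8.1588) = -9.5600; log[Ag⁺] = -9.5600 / 3 = -3.1867; [Ag⁺] = 10^(-3.1867) ≈ 0.00065 M.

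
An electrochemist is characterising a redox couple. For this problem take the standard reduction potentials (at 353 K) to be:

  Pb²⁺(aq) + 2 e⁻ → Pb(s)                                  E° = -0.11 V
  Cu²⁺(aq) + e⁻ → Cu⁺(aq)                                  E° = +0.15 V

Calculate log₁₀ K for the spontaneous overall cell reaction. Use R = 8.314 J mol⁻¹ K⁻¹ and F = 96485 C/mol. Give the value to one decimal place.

7.4

Cathode: Cu²⁺/Cu⁺; anode: Pb²⁺/Pb. E°cell = (+0.15) − (-0.11) = +0.26 V, with n = 2.
ΔG° = −nFE° = −RT ln K, so ln K = nFE°/(RT) = (2)(96485)(+0.26) / ((8.314)(353)) = 17.095.
log₁₀ K = 17.095 / ln 10 = 7.4.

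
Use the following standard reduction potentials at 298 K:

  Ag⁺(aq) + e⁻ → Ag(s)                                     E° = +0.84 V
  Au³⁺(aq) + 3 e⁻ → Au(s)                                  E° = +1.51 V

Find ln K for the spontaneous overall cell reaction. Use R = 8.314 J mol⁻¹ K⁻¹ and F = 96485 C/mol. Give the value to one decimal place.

78.3

Cathode: Au³⁺/Au; anode: Ag⁺/Ag. E°cell = (+1.51) − (+0.84) = +0.67 V, with n = 3.
ΔG° = −nFE° = −RT ln K, so ln K = nFE°/(RT) = (3)(96485)(+0.67) / ((8.314)(298)) = 78.276.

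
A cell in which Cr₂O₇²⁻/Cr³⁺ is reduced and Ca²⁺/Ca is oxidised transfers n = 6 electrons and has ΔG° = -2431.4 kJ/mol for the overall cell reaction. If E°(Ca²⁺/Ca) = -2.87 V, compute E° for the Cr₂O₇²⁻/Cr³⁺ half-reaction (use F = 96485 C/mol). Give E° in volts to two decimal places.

E°cell = −ΔG°/(nF) = −(-2431.4×10³)/((6)(96485)) = +4.200 V.
Since Cr₂O₇²⁻/Cr³⁺ is the cathode and Ca²⁺/Ca the anode, E°cell = E°(Cr₂O₇²⁻/Cr³⁺) − E°(Ca²⁺/Ca).
So E°(Cr₂O₇²⁻/Cr³⁺) = E°cell + E°(Ca²⁺/Ca) = +4.200 + (-2.87) = +1.33 V.

+1.33 V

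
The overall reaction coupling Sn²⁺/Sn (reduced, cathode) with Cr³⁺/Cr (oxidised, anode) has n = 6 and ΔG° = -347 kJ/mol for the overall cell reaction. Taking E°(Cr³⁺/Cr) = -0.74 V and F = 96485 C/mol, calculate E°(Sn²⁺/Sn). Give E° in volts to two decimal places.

-0.14 V

E°cell = −ΔG°/(nF) = −(-347×10³)/((6)(96485)) = +0.599 V.
Since Sn²⁺/Sn is the cathode and Cr³⁺/Cr the anode, E°cell = E°(Sn²⁺/Sn) − E°(Cr³⁺/Cr).
So E°(Sn²⁺/Sn) = E°cell + E°(Cr³⁺/Cr) = +0.599 + (-0.74) = -0.14 V.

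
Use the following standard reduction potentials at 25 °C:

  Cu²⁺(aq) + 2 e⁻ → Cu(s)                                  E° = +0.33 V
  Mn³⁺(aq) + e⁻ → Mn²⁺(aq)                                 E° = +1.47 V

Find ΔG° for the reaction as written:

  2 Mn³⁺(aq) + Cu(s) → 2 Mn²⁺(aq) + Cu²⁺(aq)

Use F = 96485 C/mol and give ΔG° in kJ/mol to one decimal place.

As written, Mn³⁺/Mn²⁺ is reduced (cathode) and Cu²⁺/Cu is oxidised (anode), so E°cell = (+1.47) − (+0.33) = +1.14 V.
Balancing electrons gives n = 2.
ΔG° = −nFE° = −(2)(96485)(+1.14) = -219,986 J = -220.0 kJ/mol.

-220.0 kJ/mol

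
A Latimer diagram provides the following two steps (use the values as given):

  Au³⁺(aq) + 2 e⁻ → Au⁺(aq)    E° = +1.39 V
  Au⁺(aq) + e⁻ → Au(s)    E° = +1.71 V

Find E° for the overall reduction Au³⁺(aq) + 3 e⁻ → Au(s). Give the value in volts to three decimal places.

Standard free energies of sequential steps add: ΔG°₃ = ΔG°₁ + ΔG°₂, so n₃E°₃ = n₁E°₁ + n₂E°₂.
E°₃ = (2×+1.39 + 1×+1.71) / 3 = (+4.490) / 3 = +1.497 V.

+1.497 V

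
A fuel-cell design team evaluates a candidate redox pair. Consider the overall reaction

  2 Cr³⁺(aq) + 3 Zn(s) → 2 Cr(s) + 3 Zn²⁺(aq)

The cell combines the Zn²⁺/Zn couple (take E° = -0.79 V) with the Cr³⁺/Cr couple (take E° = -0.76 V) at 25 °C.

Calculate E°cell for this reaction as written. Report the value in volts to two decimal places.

The Cr³⁺/Cr couple has the higher reduction potential, so it is the cathode; Zn²⁺/Zn is oxidised at the anode.
E°cell = E°(cathode) − E°(anode) = (-0.76) − (-0.79) = +0.03 V.
Since E°cell > 0, the reaction is spontaneous under standard conditions.

+0.03 V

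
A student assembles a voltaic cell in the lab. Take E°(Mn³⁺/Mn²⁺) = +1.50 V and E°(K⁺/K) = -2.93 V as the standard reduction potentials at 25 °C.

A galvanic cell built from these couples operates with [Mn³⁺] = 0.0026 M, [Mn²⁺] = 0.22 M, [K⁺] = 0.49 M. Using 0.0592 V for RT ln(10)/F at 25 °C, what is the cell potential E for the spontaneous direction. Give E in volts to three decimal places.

Mn³⁺/Mn²⁺ is the cathode (higher E°), K⁺/K the anode: E°cell = +1.50 − (-2.93) = +4.43 V, n = 1.
Overall: Mn³⁺(aq) + K(s) → Mn²⁺(aq) + K⁺(aq)
Q = [Mn²⁺]·[K⁺] / ([Mn³⁺]); log Q = 1.618.
E = E° − (0.0592/n) log Q = +4.43 − (0.0592/1)(1.618) = +4.334 V.

+4.334 V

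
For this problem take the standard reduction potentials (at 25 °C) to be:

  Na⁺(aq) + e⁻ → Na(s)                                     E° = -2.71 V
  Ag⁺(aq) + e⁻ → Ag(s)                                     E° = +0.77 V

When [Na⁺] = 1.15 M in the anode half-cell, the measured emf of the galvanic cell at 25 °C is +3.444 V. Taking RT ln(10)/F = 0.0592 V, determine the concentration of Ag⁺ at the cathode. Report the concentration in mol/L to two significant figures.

0.28 M

Ag⁺/Ag is the cathode, Na⁺/Na the anode: E°cell = +3.48 V, n = 1.
Overall reaction: Ag⁺(aq) + Na(s) → Ag(s) + Na⁺(aq); Q = [Na⁺]^1/[Ag⁺]^1.
From E = E° − (0.0592/n) log Q: log Q = (E° − E)·n/0.0592 = (+3.48 − (+3.444))·1/0.0592 = 0.6081.
So 1·log[Ag⁺] = 1·log(1.15) − log Q = 0.0607 − (0.6081) = -0.5474; [Ag⁺] = 10^(-0.5474) ≈ 0.28 M.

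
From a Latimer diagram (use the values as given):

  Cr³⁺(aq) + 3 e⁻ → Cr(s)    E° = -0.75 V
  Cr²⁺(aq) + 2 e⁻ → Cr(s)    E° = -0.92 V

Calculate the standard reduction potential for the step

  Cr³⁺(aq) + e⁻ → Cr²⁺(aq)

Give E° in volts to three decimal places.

-0.410 V

Sequential free energies add, so n₃E°₃ = n₁E°₁ + n₂E°₂.
With n₃ = 3, and the known step contributing 2×(-0.92) V, the unknown satisfies 1·E° = 3×(-0.75) − 2×(-0.92) = -0.410.
E° = -0.410 / 1 = -0.410 V.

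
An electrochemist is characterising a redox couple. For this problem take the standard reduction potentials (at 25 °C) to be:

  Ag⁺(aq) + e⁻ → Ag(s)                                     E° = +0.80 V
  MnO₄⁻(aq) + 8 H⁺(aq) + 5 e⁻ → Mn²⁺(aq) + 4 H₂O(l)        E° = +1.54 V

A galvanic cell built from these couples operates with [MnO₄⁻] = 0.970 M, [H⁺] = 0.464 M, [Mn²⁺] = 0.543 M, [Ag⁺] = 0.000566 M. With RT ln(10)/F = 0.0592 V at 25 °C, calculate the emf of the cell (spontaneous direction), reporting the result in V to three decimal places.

MnO₄⁻/Mn²⁺ is the cathode (higher E°), Ag⁺/Ag the anode: E°cell = +1.54 − (+0.80) = +0.74 V, n = 5.
Overall: MnO₄⁻(aq) + 8 H⁺(aq) + 5 Ag(s) → Mn²⁺(aq) + 4 H₂O(l) + 5 Ag⁺(aq)
Q = [Mn²⁺]·[Ag⁺]^5 / ([MnO₄⁻]·[H⁺]^8); log Q = -13.820.
E = E° − (0.0592/n) log Q = +0.74 − (0.0592/5)(-13.820) = +0.904 V.

+0.904 V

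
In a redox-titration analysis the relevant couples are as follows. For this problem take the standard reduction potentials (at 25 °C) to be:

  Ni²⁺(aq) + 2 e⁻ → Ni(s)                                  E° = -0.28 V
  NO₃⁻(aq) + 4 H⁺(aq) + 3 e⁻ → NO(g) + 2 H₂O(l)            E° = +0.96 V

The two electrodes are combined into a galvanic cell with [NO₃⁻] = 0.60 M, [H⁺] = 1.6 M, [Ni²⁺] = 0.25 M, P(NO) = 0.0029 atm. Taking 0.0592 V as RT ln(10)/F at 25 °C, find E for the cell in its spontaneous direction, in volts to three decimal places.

+1.320 V

NO₃⁻/NO is the cathode (higher E°), Ni²⁺/Ni the anode: E°cell = +0.96 − (-0.28) = +1.24 V, n = 6.
Overall: 2 NO₃⁻(aq) + 8 H⁺(aq) + 3 Ni(s) → 2 NO(g) + 4 H₂O(l) + 3 Ni²⁺(aq)
Q = P(NO)^2·[Ni²⁺]^3 / ([NO₃⁻]^2·[H⁺]^8); log Q = -8.071.
E = E° − (0.0592/n) log Q = +1.24 − (0.0592/6)(-8.071) = +1.320 V.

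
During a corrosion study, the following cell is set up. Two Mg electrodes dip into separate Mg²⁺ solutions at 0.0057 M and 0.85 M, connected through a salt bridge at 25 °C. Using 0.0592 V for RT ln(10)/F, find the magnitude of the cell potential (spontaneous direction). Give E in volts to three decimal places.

+0.064 V

For a concentration cell E°cell = 0. The 0.85 M side is the cathode (reduction is favoured where [Mg²⁺] is higher).
With n = 2, E = −(0.0592/2) log([Mg²⁺]ₐₙ/[Mg²⁺]꜀ₐₜ) = −(0.0592/2) log(0.0057/0.85) = −(0.0592/2)(-2.174) = +0.064 V.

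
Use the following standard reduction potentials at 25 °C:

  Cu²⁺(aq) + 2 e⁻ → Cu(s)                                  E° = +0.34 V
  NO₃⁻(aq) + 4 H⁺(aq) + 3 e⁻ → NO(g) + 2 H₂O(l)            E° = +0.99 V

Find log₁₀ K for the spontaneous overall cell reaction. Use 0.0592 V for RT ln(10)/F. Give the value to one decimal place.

65.9

Cathode: NO₃⁻/NO; anode: Cu²⁺/Cu. E°cell = +0.65 V, n = 6.
log K = nE°cell / 0.0592 = (6)(+0.65) / 0.0592 = 65.9.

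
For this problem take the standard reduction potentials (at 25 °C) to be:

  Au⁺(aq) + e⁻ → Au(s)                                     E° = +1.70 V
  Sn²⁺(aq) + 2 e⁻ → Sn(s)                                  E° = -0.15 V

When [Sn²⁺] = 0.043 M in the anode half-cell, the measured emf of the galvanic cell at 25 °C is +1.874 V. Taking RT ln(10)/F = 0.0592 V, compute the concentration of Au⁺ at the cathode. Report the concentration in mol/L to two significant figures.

0.53 M

Au⁺/Au is the cathode, Sn²⁺/Sn the anode: E°cell = +1.85 V, n = 2.
Overall reaction: 2 Au⁺(aq) + Sn(s) → 2 Au(s) + Sn²⁺(aq); Q = [Sn²⁺]^1/[Au⁺]^2.
From E = E° − (0.0592/n) log Q: log Q = (E° − E)·n/0.0592 = (+1.85 − (+1.874))·2/0.0592 = -0.8108.
So 2·log[Au⁺] = 1·log(0.043) − log Q = -1.3665 − (-0.8108) = -0.5557; log[Au⁺] = -0.5557 / 2 = -0.2778; [Au⁺] = 10^(-0.2778) ≈ 0.53 M.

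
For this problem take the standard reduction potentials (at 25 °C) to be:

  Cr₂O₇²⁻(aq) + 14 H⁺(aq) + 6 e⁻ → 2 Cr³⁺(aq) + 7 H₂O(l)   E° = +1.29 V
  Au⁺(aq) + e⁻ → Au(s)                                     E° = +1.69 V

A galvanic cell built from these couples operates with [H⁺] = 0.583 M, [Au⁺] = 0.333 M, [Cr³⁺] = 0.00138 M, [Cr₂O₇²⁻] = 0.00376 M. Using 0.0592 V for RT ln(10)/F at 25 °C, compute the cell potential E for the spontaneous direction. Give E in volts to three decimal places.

+0.372 V

Au⁺/Au is the cathode (higher E°), Cr₂O₇²⁻/Cr³⁺ the anode: E°cell = +1.69 − (+1.29) = +0.40 V, n = 6.
Overall: 6 Au⁺(aq) + 2 Cr³⁺(aq) + 7 H₂O(l) → 6 Au(s) + Cr₂O₇²⁻(aq) + 14 H⁺(aq)
Q = [Cr₂O₇²⁻]·[H⁺]^14 / ([Au⁺]^6·[Cr³⁺]^2); log Q = 2.880.
E = E° − (0.0592/n) log Q = +0.40 − (0.0592/6)(2.880) = +0.372 V.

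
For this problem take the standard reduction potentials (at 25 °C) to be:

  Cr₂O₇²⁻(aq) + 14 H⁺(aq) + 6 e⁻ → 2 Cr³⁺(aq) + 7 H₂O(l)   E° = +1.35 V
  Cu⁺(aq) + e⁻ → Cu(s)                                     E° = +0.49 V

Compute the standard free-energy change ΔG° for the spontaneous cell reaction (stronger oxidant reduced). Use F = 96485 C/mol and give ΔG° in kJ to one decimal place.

-497.9 kJ

Cr₂O₇²⁻/Cr³⁺ (E° = +1.35 V) is the cathode; Cu⁺/Cu (E° = +0.49 V) is the anode, so E°cell = +0.86 V.
Balancing electrons gives n = 6 (lcm of 6 and 1).
ΔG° = −nFE° = −(6)(96485)(+0.86) = -497,863 J = -497.9 kJ.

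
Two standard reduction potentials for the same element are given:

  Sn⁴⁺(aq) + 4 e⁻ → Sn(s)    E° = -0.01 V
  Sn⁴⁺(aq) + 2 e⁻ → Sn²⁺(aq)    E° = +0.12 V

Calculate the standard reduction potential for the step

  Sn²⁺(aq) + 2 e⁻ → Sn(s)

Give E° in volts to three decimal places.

Sequential free energies add, so n₃E°₃ = n₁E°₁ + n₂E°₂.
With n₃ = 4, and the known step contributing 2×(+0.12) V, the unknown satisfies 2·E° = 4×(-0.01) − 2×(+0.12) = -0.280.
E° = -0.280 / 2 = -0.140 V.

-0.140 V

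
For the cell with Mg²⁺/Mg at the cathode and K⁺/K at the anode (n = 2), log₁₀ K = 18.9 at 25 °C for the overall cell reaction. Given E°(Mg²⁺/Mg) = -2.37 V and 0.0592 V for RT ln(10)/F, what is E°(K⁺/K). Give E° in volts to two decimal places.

-2.93 V

E°cell = (0.0592/n)·log K = (0.0592/2)(18.9) = +0.559 V.
Since Mg²⁺/Mg is the cathode and K⁺/K the anode, E°cell = E°(Mg²⁺/Mg) − E°(K⁺/K).
So E°(K⁺/K) = E°(Mg²⁺/Mg) − E°cell = (-2.37) − (+0.559) = -2.93 V.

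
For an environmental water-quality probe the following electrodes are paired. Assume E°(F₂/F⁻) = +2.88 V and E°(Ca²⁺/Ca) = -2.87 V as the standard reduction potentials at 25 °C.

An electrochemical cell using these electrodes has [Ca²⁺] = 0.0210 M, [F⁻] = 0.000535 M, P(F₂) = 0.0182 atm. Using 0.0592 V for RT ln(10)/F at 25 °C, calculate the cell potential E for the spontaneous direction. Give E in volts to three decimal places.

F₂/F⁻ is the cathode (higher E°), Ca²⁺/Ca the anode: E°cell = +2.88 − (-2.87) = +5.75 V, n = 2.
Overall: F₂(g) + Ca(s) → 2 F⁻(aq) + Ca²⁺(aq)
Q = [F⁻]^2·[Ca²⁺] / (P(F₂)); log Q = -6.481.
E = E° − (0.0592/n) log Q = +5.75 − (0.0592/2)(-6.481) = +5.942 V.

+5.942 V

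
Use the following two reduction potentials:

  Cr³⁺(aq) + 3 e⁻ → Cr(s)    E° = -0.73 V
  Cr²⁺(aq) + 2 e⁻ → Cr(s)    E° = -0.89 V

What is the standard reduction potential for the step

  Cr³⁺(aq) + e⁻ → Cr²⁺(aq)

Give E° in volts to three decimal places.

Sequential free energies add, so n₃E°₃ = n₁E°₁ + n₂E°₂.
With n₃ = 3, and the known step contributing 2×(-0.89) V, the unknown satisfies 1·E° = 3×(-0.73) − 2×(-0.89) = -0.410.
E° = -0.410 / 1 = -0.410 V.

-0.410 V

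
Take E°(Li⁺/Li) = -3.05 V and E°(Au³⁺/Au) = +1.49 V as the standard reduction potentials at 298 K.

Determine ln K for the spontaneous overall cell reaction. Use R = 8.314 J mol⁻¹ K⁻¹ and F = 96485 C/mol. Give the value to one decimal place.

Cathode: Au³⁺/Au; anode: Li⁺/Li. E°cell = (+1.49) − (-3.05) = +4.54 V, with n = 3.
ΔG° = −nFE° = −RT ln K, so ln K = nFE°/(RT) = (3)(96485)(+4.54) / ((8.314)(298)) = 530.409.

530.4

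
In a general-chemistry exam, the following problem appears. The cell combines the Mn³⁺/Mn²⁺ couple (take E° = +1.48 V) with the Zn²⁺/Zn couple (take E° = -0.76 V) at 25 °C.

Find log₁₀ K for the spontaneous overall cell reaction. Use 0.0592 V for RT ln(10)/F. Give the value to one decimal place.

Cathode: Mn³⁺/Mn²⁺; anode: Zn²⁺/Zn. E°cell = +2.24 V, n = 2.
log K = nE°cell / 0.0592 = (2)(+2.24) / 0.0592 = 75.7.

75.7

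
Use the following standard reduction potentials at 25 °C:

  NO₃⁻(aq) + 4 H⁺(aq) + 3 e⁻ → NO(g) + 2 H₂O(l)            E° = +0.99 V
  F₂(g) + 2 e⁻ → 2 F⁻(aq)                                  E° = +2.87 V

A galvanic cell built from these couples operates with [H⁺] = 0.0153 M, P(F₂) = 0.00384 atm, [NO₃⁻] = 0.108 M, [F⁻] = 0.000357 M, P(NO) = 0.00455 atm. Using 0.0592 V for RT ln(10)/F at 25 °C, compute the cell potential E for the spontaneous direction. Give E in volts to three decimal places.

+2.129 V

F₂/F⁻ is the cathode (higher E°), NO₃⁻/NO the anode: E°cell = +2.87 − (+0.99) = +1.88 V, n = 6.
Overall: 3 F₂(g) + 2 NO(g) + 4 H₂O(l) → 6 F⁻(aq) + 2 NO₃⁻(aq) + 8 H⁺(aq)
Q = [F⁻]^6·[NO₃⁻]^2·[H⁺]^8 / (P(F₂)^3·P(NO)^2); log Q = -25.209.
E = E° − (0.0592/n) log Q = +1.88 − (0.0592/6)(-25.209) = +2.129 V.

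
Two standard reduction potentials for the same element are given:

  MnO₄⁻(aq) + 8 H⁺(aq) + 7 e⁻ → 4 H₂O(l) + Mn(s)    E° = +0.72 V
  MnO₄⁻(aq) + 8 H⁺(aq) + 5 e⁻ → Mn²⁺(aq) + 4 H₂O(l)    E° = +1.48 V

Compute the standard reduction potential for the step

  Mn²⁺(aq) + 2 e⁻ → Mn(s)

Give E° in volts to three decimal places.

Sequential free energies add, so n₃E°₃ = n₁E°₁ + n₂E°₂.
With n₃ = 7, and the known step contributing 5×(+1.48) V, the unknown satisfies 2·E° = 7×(+0.72) − 5×(+1.48) = -2.360.
E° = -2.360 / 2 = -1.180 V.

-1.180 V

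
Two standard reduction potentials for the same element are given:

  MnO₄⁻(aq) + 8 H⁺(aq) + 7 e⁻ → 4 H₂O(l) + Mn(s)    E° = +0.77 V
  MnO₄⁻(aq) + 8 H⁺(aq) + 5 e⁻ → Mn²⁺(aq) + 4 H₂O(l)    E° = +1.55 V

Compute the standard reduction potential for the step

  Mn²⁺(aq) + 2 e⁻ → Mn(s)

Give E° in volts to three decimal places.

-1.180 V

Sequential free energies add, so n₃E°₃ = n₁E°₁ + n₂E°₂.
With n₃ = 7, and the known step contributing 5×(+1.55) V, the unknown satisfies 2·E° = 7×(+0.77) − 5×(+1.55) = -2.360.
E° = -2.360 / 2 = -1.180 V.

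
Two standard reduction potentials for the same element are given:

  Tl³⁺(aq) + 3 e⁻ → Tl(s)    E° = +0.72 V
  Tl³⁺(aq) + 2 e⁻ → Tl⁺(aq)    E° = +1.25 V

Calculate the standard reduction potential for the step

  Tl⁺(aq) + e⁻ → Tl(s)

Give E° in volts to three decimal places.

Sequential free energies add, so n₃E°₃ = n₁E°₁ + n₂E°₂.
With n₃ = 3, and the known step contributing 2×(+1.25) V, the unknown satisfies 1·E° = 3×(+0.72) − 2×(+1.25) = -0.340.
E° = -0.340 / 1 = -0.340 V.

-0.340 V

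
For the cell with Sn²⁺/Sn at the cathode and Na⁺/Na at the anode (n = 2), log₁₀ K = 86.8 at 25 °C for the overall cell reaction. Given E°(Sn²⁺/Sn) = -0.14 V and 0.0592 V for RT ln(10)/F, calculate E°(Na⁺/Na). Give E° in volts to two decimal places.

E°cell = (0.0592/n)·log K = (0.0592/2)(86.8) = +2.569 V.
Since Sn²⁺/Sn is the cathode and Na⁺/Na the anode, E°cell = E°(Sn²⁺/Sn) − E°(Na⁺/Na).
So E°(Na⁺/Na) = E°(Sn²⁺/Sn) − E°cell = (-0.14) − (+2.569) = -2.71 V.

-2.71 V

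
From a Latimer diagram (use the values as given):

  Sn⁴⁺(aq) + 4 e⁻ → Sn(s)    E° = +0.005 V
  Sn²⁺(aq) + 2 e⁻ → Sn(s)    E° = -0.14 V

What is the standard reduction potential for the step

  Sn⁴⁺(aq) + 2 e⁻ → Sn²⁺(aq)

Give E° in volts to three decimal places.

+0.150 V

Sequential free energies add, so n₃E°₃ = n₁E°₁ + n₂E°₂.
With n₃ = 4, and the known step contributing 2×(-0.14) V, the unknown satisfies 2·E° = 4×(+0.005) − 2×(-0.14) = +0.300.
E° = +0.300 / 2 = +0.150 V.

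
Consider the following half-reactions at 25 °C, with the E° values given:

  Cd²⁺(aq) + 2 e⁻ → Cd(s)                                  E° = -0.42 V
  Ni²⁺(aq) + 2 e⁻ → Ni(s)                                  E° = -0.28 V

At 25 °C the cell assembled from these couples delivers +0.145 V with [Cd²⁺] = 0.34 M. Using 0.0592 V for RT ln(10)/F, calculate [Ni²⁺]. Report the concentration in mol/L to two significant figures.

0.50 M

Ni²⁺/Ni is the cathode, Cd²⁺/Cd the anode: E°cell = +0.14 V, n = 2.
Overall reaction: Ni²⁺(aq) + Cd(s) → Ni(s) + Cd²⁺(aq); Q = [Cd²⁺]^1/[Ni²⁺]^1.
From E = E° − (0.0592/n) log Q: log Q = (E° − E)·n/0.0592 = (+0.14 − (+0.145))·2/0.0592 = -0.1689.
So 1·log[Ni²⁺] = 1·log(0.34) − log Q = -0.4685 − (-0.1689) = -0.2996; [Ni²⁺] = 10^(-0.2996) ≈ 0.50 M.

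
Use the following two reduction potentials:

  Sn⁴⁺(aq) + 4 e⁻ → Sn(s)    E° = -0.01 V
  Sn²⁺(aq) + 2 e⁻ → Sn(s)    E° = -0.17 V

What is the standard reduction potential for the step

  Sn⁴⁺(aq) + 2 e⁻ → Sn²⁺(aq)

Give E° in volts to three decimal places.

Sequential free energies add, so n₃E°₃ = n₁E°₁ + n₂E°₂.
With n₃ = 4, and the known step contributing 2×(-0.17) V, the unknown satisfies 2·E° = 4×(-0.01) − 2×(-0.17) = +0.300.
E° = +0.300 / 2 = +0.150 V.

+0.150 V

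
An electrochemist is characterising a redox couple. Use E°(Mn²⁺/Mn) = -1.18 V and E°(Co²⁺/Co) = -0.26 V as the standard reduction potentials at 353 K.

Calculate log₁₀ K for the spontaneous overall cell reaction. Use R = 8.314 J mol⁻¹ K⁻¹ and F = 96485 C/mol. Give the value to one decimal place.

Cathode: Co²⁺/Co; anode: Mn²⁺/Mn. E°cell = (-0.26) − (-1.18) = +0.92 V, with n = 2.
ΔG° = −nFE° = −RT ln K, so ln K = nFE°/(RT) = (2)(96485)(+0.92) / ((8.314)(353)) = 60.491.
log₁₀ K = 60.491 / ln 10 = 26.3.

26.3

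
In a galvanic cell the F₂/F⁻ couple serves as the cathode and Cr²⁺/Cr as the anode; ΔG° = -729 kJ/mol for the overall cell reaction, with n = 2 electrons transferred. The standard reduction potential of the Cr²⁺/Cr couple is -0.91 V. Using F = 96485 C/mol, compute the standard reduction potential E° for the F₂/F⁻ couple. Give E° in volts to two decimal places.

+2.87 V

E°cell = −ΔG°/(nF) = −(-729×10³)/((2)(96485)) = +3.778 V.
Since F₂/F⁻ is the cathode and Cr²⁺/Cr the anode, E°cell = E°(F₂/F⁻) − E°(Cr²⁺/Cr).
So E°(F₂/F⁻) = E°cell + E°(Cr²⁺/Cr) = +3.778 + (-0.91) = +2.87 V.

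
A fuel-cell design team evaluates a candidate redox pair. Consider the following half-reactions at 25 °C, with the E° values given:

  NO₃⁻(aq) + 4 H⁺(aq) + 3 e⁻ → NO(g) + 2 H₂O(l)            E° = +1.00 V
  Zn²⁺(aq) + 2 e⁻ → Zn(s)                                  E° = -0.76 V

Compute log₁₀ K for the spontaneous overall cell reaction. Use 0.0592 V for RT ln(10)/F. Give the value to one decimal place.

178.4

Cathode: NO₃⁻/NO; anode: Zn²⁺/Zn. E°cell = +1.76 V, n = 6.
log K = nE°cell / 0.0592 = (6)(+1.76) / 0.0592 = 178.4.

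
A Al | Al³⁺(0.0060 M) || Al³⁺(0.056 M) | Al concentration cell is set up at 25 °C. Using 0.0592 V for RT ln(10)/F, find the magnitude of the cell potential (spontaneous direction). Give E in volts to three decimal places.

+0.019 V

For a concentration cell E°cell = 0. The 0.056 M side is the cathode (reduction is favoured where [Al³⁺] is higher).
With n = 3, E = −(0.0592/3) log([Al³⁺]ₐₙ/[Al³⁺]꜀ₐₜ) = −(0.0592/3) log(0.006/0.056) = −(0.0592/3)(-0.970) = +0.019 V.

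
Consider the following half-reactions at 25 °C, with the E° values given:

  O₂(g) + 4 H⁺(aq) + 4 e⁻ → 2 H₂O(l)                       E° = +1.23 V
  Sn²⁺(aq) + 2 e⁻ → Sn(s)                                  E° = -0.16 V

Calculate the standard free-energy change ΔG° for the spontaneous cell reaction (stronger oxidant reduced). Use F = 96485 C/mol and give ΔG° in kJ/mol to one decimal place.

-536.5 kJ/mol

O₂/H₂O (E° = +1.23 V) is the cathode; Sn²⁺/Sn (E° = -0.16 V) is the anode, so E°cell = +1.39 V.
Balancing electrons gives n = 4 (lcm of 4 and 2).
ΔG° = −nFE° = −(4)(96485)(+1.39) = -536,457 J = -536.5 kJ/mol.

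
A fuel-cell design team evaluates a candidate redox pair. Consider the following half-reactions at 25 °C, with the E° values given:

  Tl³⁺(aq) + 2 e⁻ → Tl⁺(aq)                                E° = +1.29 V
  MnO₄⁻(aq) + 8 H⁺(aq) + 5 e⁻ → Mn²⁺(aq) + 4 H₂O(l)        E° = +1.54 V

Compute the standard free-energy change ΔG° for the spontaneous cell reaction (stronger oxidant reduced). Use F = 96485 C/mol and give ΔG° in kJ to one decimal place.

MnO₄⁻/Mn²⁺ (E° = +1.54 V) is the cathode; Tl³⁺/Tl⁺ (E° = +1.29 V) is the anode, so E°cell = +0.25 V.
Balancing electrons gives n = 10 (lcm of 5 and 2).
ΔG° = −nFE° = −(10)(96485)(+0.25) = -241,212 J = -241.2 kJ.

-241.2 kJ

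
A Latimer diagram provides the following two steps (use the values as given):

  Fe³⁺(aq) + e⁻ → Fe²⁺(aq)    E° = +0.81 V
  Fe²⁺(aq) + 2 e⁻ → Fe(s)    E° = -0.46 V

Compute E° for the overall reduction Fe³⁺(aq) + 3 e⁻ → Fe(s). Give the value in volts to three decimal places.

-0.037 V

Standard free energies of sequential steps add: ΔG°₃ = ΔG°₁ + ΔG°₂, so n₃E°₃ = n₁E°₁ + n₂E°₂.
E°₃ = (1×+0.81 + 2×-0.46) / 3 = (-0.110) / 3 = -0.037 V.
Simply averaging or adding the two E° values would be wrong; the electron-weighted sum is required.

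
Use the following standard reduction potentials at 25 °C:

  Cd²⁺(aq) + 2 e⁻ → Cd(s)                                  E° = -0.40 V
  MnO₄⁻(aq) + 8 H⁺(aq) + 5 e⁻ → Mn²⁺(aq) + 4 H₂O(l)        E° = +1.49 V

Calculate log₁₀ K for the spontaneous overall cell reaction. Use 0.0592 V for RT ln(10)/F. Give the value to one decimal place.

319.3

Cathode: MnO₄⁻/Mn²⁺; anode: Cd²⁺/Cd. E°cell = +1.89 V, n = 10.
log K = nE°cell / 0.0592 = (10)(+1.89) / 0.0592 = 319.3.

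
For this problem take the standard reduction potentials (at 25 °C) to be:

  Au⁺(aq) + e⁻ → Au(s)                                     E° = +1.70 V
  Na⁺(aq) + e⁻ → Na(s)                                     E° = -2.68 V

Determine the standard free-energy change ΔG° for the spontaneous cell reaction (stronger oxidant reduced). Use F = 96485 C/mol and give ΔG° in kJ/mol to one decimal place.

Au⁺/Au (E° = +1.70 V) is the cathode; Na⁺/Na (E° = -2.68 V) is the anode, so E°cell = +4.38 V.
Balancing electrons gives n = 1 (lcm of 1 and 1).
ΔG° = −nFE° = −(1)(96485)(+4.38) = -422,604 J = -422.6 kJ/mol.

-422.6 kJ/mol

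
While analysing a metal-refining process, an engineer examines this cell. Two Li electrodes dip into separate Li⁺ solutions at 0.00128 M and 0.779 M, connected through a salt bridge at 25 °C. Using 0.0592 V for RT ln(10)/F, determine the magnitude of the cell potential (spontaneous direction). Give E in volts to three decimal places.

+0.165 V

For a concentration cell E°cell = 0. The 0.779 M side is the cathode (reduction is favoured where [Li⁺] is higher).
With n = 1, E = −(0.0592/1) log([Li⁺]ₐₙ/[Li⁺]꜀ₐₜ) = −(0.0592/1) log(0.00128/0.779) = −(0.0592/1)(-2.784) = +0.165 V.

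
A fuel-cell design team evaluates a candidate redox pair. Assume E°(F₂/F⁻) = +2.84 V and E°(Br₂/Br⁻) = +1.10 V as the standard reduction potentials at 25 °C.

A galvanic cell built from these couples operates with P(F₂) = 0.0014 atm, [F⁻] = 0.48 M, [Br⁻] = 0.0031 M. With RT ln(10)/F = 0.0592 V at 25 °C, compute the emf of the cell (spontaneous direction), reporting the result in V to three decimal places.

F₂/F⁻ is the cathode (higher E°), Br₂/Br⁻ the anode: E°cell = +2.84 − (+1.10) = +1.74 V, n = 2.
Overall: F₂(g) + 2 Br⁻(aq) → 2 F⁻(aq) + Br₂(l)
Q = [F⁻]^2 / (P(F₂)·[Br⁻]^2); log Q = 7.234.
E = E° − (0.0592/n) log Q = +1.74 − (0.0592/2)(7.234) = +1.526 V.

+1.526 V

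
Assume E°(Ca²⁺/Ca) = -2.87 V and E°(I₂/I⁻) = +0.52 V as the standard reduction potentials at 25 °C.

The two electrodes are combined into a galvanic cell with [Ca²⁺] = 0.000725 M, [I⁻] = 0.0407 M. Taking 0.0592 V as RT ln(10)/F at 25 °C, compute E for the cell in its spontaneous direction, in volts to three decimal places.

+3.565 V

I₂/I⁻ is the cathode (higher E°), Ca²⁺/Ca the anode: E°cell = +0.52 − (-2.87) = +3.39 V, n = 2.
Overall: I₂(s) + Ca(s) → 2 I⁻(aq) + Ca²⁺(aq)
Q = [I⁻]^2·[Ca²⁺]; log Q = -5.920.
E = E° − (0.0592/n) log Q = +3.39 − (0.0592/2)(-5.920) = +3.565 V.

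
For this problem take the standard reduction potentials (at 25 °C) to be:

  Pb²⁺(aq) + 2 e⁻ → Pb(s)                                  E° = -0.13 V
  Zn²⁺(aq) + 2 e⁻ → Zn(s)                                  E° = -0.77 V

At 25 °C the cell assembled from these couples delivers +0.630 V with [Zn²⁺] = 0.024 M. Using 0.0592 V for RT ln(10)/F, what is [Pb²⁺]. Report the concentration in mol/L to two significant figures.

0.011 M

Pb²⁺/Pb is the cathode, Zn²⁺/Zn the anode: E°cell = +0.64 V, n = 2.
Overall reaction: Pb²⁺(aq) + Zn(s) → Pb(s) + Zn²⁺(aq); Q = [Zn²⁺]^1/[Pb²⁺]^1.
From E = E° − (0.0592/n) log Q: log Q = (E° − E)·n/0.0592 = (+0.64 − (+0.630))·2/0.0592 = 0.3378.
So 1·log[Pb²⁺] = 1·log(0.024) − log Q = -1.6198 − (0.3378) = -1.9576; [Pb²⁺] = 10^(-1.9576) ≈ 0.011 M.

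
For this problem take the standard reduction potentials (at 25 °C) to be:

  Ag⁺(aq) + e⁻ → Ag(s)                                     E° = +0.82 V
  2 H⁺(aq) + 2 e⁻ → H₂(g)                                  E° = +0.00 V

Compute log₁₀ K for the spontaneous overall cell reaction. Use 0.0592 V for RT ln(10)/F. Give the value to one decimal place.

Cathode: Ag⁺/Ag; anode: H⁺/H₂. E°cell = +0.82 V, n = 2.
log K = nE°cell / 0.0592 = (2)(+0.82) / 0.0592 = 27.7.

27.7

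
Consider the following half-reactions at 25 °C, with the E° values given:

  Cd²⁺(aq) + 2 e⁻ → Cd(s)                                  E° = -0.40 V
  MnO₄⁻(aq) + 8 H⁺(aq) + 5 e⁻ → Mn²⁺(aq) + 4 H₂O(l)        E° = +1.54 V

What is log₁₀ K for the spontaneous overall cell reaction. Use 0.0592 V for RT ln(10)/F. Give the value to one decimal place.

Cathode: MnO₄⁻/Mn²⁺; anode: Cd²⁺/Cd. E°cell = +1.94 V, n = 10.
log K = nE°cell / 0.0592 = (10)(+1.94) / 0.0592 = 327.7.

327.7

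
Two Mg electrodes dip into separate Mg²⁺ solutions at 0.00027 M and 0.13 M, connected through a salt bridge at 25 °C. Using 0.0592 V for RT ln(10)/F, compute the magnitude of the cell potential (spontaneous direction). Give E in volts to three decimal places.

+0.079 V

For a concentration cell E°cell = 0. The 0.13 M side is the cathode (reduction is favoured where [Mg²⁺] is higher).
With n = 2, E = −(0.0592/2) log([Mg²⁺]ₐₙ/[Mg²⁺]꜀ₐₜ) = −(0.0592/2) log(0.00027/0.13) = −(0.0592/2)(-2.683) = +0.079 V.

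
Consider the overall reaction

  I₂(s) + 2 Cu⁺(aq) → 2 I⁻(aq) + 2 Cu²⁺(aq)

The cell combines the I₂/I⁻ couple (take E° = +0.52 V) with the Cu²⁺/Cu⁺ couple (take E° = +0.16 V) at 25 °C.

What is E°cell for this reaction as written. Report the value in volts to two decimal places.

The I₂/I⁻ couple has the higher reduction potential, so it is the cathode; Cu²⁺/Cu⁺ is oxidised at the anode.
E°cell = E°(cathode) − E°(anode) = (+0.52) − (+0.16) = +0.36 V.
Since E°cell > 0, the reaction is spontaneous under standard conditions.

+0.36 V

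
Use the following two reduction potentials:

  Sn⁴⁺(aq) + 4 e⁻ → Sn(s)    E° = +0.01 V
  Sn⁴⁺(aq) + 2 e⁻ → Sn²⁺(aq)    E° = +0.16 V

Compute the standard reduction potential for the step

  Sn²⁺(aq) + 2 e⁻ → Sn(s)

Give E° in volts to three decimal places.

-0.140 V

Sequential free energies add, so n₃E°₃ = n₁E°₁ + n₂E°₂.
With n₃ = 4, and the known step contributing 2×(+0.16) V, the unknown satisfies 2·E° = 4×(+0.01) − 2×(+0.16) = -0.280.
E° = -0.280 / 2 = -0.140 V.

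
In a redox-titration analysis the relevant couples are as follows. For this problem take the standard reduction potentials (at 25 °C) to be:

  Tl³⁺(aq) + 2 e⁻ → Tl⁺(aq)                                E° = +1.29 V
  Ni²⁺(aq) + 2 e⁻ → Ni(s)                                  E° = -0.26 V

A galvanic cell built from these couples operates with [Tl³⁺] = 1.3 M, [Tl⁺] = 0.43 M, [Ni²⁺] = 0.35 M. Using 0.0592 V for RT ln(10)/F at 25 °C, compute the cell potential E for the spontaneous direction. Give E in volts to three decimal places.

+1.578 V

Tl³⁺/Tl⁺ is the cathode (higher E°), Ni²⁺/Ni the anode: E°cell = +1.29 − (-0.26) = +1.55 V, n = 2.
Overall: Tl³⁺(aq) + Ni(s) → Tl⁺(aq) + Ni²⁺(aq)
Q = [Tl⁺]·[Ni²⁺] / ([Tl³⁺]); log Q = -0.936.
E = E° − (0.0592/n) log Q = +1.55 − (0.0592/2)(-0.936) = +1.578 V.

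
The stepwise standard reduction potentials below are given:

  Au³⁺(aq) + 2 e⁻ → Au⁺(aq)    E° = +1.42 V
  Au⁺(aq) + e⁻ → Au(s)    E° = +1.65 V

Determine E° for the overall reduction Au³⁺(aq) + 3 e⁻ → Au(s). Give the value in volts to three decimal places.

Since ΔG° = −nFE° is additive over sequential reductions, n₃E°₃ = n₁E°₁ + n₂E°₂.
E°₃ = (2×+1.42 + 1×+1.65) / 3 = (+4.490) / 3 = +1.497 V.

+1.497 V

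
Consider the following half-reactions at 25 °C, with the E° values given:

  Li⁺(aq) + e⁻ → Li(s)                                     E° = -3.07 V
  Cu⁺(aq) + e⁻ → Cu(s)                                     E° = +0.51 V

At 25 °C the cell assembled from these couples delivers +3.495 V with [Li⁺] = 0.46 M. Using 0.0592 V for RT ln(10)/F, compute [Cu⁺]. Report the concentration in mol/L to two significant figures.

0.017 M

Cu⁺/Cu is the cathode, Li⁺/Li the anode: E°cell = +3.58 V, n = 1.
Overall reaction: Cu⁺(aq) + Li(s) → Cu(s) + Li⁺(aq); Q = [Li⁺]^1/[Cu⁺]^1.
From E = E° − (0.0592/n) log Q: log Q = (E° − E)·n/0.0592 = (+3.58 − (+3.495))·1/0.0592 = 1.4358.
So 1·log[Cu⁺] = 1·log(0.46) − log Q = -0.3372 − (1.4358) = -1.7730; [Cu⁺] = 10^(-1.7730) ≈ 0.017 M.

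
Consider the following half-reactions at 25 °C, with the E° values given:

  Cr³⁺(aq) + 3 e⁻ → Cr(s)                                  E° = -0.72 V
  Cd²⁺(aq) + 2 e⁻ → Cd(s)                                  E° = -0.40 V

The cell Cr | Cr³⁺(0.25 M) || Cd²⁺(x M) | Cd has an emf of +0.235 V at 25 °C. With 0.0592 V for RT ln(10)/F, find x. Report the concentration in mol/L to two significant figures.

Cd²⁺/Cd is the cathode, Cr³⁺/Cr the anode: E°cell = +0.32 V, n = 6.
Overall reaction: 3 Cd²⁺(aq) + 2 Cr(s) → 3 Cd(s) + 2 Cr³⁺(aq); Q = [Cr³⁺]^2/[Cd²⁺]^3.
From E = E° − (0.0592/n) log Q: log Q = (E° − E)·n/0.0592 = (+0.32 − (+0.235))·6/0.0592 = 8.6149.
So 3·log[Cd²⁺] = 2·log(0.25) − log Q = -1.2041 − (8.6149) = -9.8190; log[Cd²⁺] = -9.8190 / 3 = -3.2730; [Cd²⁺] = 10^(-3.2730) ≈ 0.00053 M.

0.00053 M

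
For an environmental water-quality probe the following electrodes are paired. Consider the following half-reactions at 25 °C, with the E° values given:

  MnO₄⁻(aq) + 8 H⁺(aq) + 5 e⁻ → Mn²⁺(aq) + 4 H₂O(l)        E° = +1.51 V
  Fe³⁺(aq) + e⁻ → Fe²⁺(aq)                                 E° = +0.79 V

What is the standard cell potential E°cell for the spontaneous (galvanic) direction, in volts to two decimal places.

The MnO₄⁻/Mn²⁺ couple has the higher reduction potential, so it is the cathode; Fe³⁺/Fe²⁺ is oxidised at the anode.
E°cell = E°(cathode) − E°(anode) = (+1.51) − (+0.79) = +0.72 V.

+0.72 V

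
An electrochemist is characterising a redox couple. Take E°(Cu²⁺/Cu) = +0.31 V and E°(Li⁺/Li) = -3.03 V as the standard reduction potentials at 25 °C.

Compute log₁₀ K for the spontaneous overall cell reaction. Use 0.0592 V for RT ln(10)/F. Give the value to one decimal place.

112.8

Cathode: Cu²⁺/Cu; anode: Li⁺/Li. E°cell = +3.34 V, n = 2.
log K = nE°cell / 0.0592 = (2)(+3.34) / 0.0592 = 112.8.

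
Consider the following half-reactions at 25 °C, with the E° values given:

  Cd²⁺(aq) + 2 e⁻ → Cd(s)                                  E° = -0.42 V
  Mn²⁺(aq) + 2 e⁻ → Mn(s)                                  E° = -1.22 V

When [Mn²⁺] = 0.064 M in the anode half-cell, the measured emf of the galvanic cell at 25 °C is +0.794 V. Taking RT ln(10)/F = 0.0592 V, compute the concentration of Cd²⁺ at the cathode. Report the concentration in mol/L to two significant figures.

Cd²⁺/Cd is the cathode, Mn²⁺/Mn the anode: E°cell = +0.80 V, n = 2.
Overall reaction: Cd²⁺(aq) + Mn(s) → Cd(s) + Mn²⁺(aq); Q = [Mn²⁺]^1/[Cd²⁺]^1.
From E = E° − (0.0592/n) log Q: log Q = (E° − E)·n/0.0592 = (+0.80 − (+0.794))·2/0.0592 = 0.2027.
So 1·log[Cd²⁺] = 1·log(0.064) − log Q = -1.1938 − (0.2027) = -1.3965; [Cd²⁺] = 10^(-1.3965) ≈ 0.040 M.

0.040 M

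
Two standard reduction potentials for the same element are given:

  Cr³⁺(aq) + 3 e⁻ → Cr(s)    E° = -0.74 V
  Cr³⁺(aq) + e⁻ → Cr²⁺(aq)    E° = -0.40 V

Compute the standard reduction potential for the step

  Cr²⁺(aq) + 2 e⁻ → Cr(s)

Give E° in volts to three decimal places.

Sequential free energies add, so n₃E°₃ = n₁E°₁ + n₂E°₂.
With n₃ = 3, and the known step contributing 1×(-0.40) V, the unknown satisfies 2·E° = 3×(-0.74) − 1×(-0.40) = -1.820.
E° = -1.820 / 2 = -0.910 V.

-0.910 V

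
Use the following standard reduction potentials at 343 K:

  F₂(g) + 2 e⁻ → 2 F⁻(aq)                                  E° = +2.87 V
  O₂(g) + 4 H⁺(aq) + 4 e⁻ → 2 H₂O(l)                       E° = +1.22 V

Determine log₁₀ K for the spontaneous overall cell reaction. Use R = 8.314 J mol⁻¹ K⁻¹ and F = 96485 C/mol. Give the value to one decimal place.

97.0

Cathode: F₂/F⁻; anode: O₂/H₂O. E°cell = (+2.87) − (+1.22) = +1.65 V, with n = 4.
ΔG° = −nFE° = −RT ln K, so ln K = nFE°/(RT) = (4)(96485)(+1.65) / ((8.314)(343)) = 223.306.
log₁₀ K = 223.306 / ln 10 = 97.0.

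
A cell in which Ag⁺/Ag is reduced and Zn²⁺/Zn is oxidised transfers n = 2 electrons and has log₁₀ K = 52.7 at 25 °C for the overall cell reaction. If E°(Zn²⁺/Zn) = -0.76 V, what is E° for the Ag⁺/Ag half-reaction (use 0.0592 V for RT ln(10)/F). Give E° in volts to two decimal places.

+0.80 V

E°cell = (0.0592/n)·log K = (0.0592/2)(52.7) = +1.560 V.
Since Ag⁺/Ag is the cathode and Zn²⁺/Zn the anode, E°cell = E°(Ag⁺/Ag) − E°(Zn²⁺/Zn).
So E°(Ag⁺/Ag) = E°cell + E°(Zn²⁺/Zn) = +1.560 + (-0.76) = +0.80 V.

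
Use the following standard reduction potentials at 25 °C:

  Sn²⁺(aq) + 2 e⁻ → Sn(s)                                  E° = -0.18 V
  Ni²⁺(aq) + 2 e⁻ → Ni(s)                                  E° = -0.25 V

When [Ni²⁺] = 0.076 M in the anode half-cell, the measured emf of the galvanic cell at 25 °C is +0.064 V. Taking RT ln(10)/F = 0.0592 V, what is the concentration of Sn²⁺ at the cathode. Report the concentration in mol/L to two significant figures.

Sn²⁺/Sn is the cathode, Ni²⁺/Ni the anode: E°cell = +0.07 V, n = 2.
Overall reaction: Sn²⁺(aq) + Ni(s) → Sn(s) + Ni²⁺(aq); Q = [Ni²⁺]^1/[Sn²⁺]^1.
From E = E° − (0.0592/n) log Q: log Q = (E° − E)·n/0.0592 = (+0.07 − (+0.064))·2/0.0592 = 0.2027.
So 1·log[Sn²⁺] = 1·log(0.076) − log Q = -1.1192 − (0.2027) = -1.3219; [Sn²⁺] = 10^(-1.3219) ≈ 0.048 M.

0.048 M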